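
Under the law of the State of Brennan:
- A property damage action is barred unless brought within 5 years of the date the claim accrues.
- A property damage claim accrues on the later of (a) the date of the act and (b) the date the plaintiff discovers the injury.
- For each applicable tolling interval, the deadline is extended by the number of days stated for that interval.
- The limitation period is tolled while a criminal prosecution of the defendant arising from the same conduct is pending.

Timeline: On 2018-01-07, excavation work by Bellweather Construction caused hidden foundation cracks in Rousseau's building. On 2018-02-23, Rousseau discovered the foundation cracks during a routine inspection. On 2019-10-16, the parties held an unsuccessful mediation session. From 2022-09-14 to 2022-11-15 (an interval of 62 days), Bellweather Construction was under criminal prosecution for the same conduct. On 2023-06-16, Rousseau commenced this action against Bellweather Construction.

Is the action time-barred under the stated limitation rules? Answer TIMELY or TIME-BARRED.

Taking the later of the act (2018-01-07) and discovery (2018-02-23), the claim accrued on 2018-02-23.
The untolled deadline — 5 years after 2018-02-23 — is 2023-02-23.
Because the pending criminal prosecution ran from 2022-09-14 to 2022-11-15, the deadline is extended by 62 days to 2023-04-26.
Nothing else in the chronology tolls or restarts the period.
Rousseau filed on 2023-06-16, after the 2023-04-26 deadline, so the action is time-barred.

TIME-BARRED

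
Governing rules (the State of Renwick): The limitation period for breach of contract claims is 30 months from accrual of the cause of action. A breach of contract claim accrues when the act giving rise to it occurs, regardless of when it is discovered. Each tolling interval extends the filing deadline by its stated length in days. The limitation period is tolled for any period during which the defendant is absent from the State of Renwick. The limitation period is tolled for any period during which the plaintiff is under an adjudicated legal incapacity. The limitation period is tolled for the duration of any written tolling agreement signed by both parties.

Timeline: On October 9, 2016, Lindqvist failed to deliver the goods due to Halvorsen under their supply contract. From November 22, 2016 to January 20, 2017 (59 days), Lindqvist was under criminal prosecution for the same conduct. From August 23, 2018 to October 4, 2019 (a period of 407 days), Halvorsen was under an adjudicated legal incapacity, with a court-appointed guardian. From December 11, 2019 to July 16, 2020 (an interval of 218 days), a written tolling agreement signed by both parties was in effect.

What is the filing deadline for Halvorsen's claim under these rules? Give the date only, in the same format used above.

The limitation period began to run on October 9, 2016.
The untolled deadline — 30 months after October 9, 2016 — is April 9, 2019.
Because the plaintiff's legal incapacity ran from August 23, 2018 to October 4, 2019, the deadline is extended by 407 days to May 20, 2020.
The period was tolled for 218 days by the written tolling agreement (December 11, 2019 to July 16, 2020), pushing the deadline to December 24, 2020.
The pending criminal prosecution from November 22, 2016 to January 20, 2017 does not toll the period, because no stated rule makes a criminal prosecution a tolling event.

December 24, 2020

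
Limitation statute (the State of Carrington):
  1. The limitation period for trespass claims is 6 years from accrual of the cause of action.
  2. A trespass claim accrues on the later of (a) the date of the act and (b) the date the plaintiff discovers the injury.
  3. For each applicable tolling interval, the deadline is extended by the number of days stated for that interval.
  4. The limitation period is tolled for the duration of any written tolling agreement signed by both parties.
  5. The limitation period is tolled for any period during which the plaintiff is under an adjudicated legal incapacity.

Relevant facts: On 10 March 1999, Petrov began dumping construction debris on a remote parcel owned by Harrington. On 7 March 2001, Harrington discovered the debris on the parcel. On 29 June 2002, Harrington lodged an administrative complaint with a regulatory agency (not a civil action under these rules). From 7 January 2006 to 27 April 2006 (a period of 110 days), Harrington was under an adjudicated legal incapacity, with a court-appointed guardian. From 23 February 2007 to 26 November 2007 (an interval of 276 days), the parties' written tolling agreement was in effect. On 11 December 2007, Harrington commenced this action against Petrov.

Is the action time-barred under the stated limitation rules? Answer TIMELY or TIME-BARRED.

Taking the later of the act (10 March 1999) and discovery (7 March 2001), the claim accrued on 7 March 2001.
Adding the 6 years base period to 7 March 2001 gives a deadline of 7 March 2007, before any tolling.
The period was tolled for 110 days by the plaintiff's legal incapacity (7 January 2006 to 27 April 2006), pushing the deadline to 25 June 2007.
The written tolling agreement from 23 February 2007 to 26 November 2007 tolled the period for 276 days, extending the deadline to 27 March 2008.
The other events in the timeline have no effect on the limitation period under the stated rules.
Filing on 11 December 2007 beat the 27 March 2008 deadline — the action is timely.

TIMELY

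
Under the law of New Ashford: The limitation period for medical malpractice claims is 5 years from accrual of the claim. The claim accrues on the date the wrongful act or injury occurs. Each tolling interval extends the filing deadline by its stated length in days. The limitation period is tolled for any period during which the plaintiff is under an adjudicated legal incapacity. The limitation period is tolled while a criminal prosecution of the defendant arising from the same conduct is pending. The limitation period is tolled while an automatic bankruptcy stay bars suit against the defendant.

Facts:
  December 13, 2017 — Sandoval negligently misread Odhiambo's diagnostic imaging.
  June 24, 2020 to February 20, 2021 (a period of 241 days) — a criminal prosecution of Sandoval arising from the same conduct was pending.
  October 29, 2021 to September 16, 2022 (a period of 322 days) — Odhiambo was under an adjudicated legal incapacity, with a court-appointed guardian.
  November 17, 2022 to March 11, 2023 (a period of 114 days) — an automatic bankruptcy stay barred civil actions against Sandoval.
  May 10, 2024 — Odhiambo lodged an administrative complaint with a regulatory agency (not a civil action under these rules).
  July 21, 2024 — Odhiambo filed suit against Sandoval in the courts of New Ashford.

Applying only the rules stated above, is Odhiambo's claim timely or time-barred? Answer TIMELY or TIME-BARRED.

The limitation period began to run on December 13, 2017.
5 years from December 13, 2017 is December 13, 2022.
The period was tolled for 241 days by the pending criminal prosecution (June 24, 2020 to February 20, 2021), pushing the deadline to August 11, 2023.
Because the plaintiff's legal incapacity ran from October 29, 2021 to September 16, 2022, the deadline is extended by 322 days to June 28, 2024.
The period was tolled for 114 days by the automatic bankruptcy stay (November 17, 2022 to March 11, 2023), pushing the deadline to October 20, 2024.
The other events in the timeline have no effect on the limitation period under the stated rules.
The July 21, 2024 filing precedes the October 20, 2024 deadline; the claim is timely.

TIMELY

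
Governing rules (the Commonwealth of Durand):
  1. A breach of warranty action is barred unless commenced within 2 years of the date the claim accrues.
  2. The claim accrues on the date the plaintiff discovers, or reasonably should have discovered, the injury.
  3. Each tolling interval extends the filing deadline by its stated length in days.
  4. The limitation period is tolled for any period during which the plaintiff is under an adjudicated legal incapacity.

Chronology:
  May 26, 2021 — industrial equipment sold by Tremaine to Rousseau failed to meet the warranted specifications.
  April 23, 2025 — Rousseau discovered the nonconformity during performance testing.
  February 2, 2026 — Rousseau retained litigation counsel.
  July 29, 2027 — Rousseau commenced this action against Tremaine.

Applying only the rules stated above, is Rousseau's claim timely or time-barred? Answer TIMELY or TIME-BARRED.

TIME-BARRED

Under the discovery rule, the claim accrued on April 23, 2025, when Rousseau discovered the injury — not on the May 26, 2021 date of the underlying act.
2 years from April 23, 2025 is April 23, 2027.
The other events in the timeline have no effect on the limitation period under the stated rules.
The July 29, 2027 filing falls after the April 23, 2027 deadline; the claim is time-barred.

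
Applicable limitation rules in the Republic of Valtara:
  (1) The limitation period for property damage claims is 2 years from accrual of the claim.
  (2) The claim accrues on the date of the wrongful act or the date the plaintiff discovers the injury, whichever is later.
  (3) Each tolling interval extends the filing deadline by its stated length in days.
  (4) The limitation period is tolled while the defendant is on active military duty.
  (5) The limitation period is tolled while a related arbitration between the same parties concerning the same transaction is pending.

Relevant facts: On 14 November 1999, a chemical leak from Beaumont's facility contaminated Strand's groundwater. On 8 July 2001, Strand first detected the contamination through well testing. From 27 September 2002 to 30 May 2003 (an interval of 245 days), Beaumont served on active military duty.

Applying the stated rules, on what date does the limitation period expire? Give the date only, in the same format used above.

The claim accrued on 8 July 2001 — the later of the 14 November 1999 act and the 8 July 2001 discovery.
Adding the 2 years base period to 8 July 2001 gives a deadline of 8 July 2003, before any tolling.
The period was tolled for 245 days by the defendant's active military service (27 September 2002 to 30 May 2003), pushing the deadline to 9 March 2004.

9 March 2004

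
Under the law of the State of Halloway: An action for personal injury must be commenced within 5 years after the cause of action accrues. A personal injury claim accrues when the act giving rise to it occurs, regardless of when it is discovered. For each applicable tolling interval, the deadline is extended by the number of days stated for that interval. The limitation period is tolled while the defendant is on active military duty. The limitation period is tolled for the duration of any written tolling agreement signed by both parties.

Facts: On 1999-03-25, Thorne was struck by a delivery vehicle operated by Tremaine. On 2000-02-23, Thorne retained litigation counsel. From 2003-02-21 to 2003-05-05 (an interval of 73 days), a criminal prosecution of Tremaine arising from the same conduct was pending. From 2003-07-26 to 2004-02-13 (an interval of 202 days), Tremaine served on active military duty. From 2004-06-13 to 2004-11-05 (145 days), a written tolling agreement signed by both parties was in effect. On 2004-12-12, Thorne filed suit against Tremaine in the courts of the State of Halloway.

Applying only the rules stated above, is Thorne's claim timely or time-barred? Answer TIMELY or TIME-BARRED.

TIMELY

The claim accrued on 1999-03-25, when the wrongful act occurred.
The untolled deadline — 5 years after 1999-03-25 — is 2004-03-25.
Because the defendant's active military service ran from 2003-07-26 to 2004-02-13, the deadline is extended by 202 days to 2004-10-13.
The written tolling agreement from 2004-06-13 to 2004-11-05 tolled the period for 145 days, extending the deadline to 2005-03-07.
No stated provision tolls the period for a criminal prosecution, so the interval from 2003-02-21 to 2003-05-05 has no effect on the deadline.
None of the other events listed affects the running of the period under the stated rules.
Filing on 2004-12-12 beat the 2005-03-07 deadline — the action is timely.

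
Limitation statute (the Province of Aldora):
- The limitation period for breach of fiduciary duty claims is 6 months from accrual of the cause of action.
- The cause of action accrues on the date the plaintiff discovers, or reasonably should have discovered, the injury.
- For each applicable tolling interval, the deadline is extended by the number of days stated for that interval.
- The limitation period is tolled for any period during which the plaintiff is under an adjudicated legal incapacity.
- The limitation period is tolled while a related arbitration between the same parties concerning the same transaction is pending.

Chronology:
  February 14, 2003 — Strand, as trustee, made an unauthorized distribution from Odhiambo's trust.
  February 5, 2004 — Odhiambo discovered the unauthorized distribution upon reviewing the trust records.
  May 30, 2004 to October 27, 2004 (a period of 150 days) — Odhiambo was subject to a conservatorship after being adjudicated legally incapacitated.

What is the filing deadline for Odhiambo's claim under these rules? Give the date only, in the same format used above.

The claim did not accrue until Odhiambo discovered the injury on February 5, 2004; the February 14, 2003 act date does not start the clock under the stated rule.
6 months from February 5, 2004 is August 5, 2004.
The plaintiff's legal incapacity from May 30, 2004 to October 27, 2004 tolled the period for 150 days, extending the deadline to January 2, 2005.

January 2, 2005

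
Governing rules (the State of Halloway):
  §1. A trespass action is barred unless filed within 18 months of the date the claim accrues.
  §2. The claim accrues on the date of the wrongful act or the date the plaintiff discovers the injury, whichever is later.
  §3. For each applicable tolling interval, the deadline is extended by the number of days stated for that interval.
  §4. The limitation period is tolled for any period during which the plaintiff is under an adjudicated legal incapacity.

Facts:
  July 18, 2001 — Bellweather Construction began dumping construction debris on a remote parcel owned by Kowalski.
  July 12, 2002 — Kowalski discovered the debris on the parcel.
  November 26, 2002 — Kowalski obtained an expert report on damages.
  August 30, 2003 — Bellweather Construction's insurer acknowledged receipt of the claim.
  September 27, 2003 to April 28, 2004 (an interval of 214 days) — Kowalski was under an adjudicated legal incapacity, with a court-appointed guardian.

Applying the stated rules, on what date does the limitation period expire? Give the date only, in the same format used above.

Taking the later of the act (July 18, 2001) and discovery (July 12, 2002), the claim accrued on July 12, 2002.
Adding the 18 months base period to July 12, 2002 gives a deadline of January 12, 2004, before any tolling.
The period was tolled for 214 days by the plaintiff's legal incapacity (September 27, 2003 to April 28, 2004), pushing the deadline to August 13, 2004.
The other events in the timeline have no effect on the limitation period under the stated rules.

August 13, 2004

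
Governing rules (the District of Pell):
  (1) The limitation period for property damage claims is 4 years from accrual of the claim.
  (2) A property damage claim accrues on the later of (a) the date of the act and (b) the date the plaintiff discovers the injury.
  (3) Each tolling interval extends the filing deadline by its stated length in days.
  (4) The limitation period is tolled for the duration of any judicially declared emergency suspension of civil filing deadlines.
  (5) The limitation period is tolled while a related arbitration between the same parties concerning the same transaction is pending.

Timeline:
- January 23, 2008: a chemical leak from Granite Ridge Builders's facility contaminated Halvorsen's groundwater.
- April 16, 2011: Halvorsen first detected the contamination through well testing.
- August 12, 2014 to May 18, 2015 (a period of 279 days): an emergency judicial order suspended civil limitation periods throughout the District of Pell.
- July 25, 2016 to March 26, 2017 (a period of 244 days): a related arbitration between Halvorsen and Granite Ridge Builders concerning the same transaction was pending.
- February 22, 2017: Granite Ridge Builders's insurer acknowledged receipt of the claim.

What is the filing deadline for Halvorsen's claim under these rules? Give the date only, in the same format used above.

Because discovery on April 16, 2011 post-dates the January 23, 2008 act, accrual under the later-of rule falls on April 16, 2011.
Adding the 4 years base period to April 16, 2011 gives a deadline of April 16, 2015, before any tolling.
The period was tolled for 279 days by the emergency suspension of filing deadlines (August 12, 2014 to May 18, 2015), pushing the deadline to January 20, 2016.
The pending related arbitration starting July 25, 2016 came too late — the period had run on January 20, 2016 — and so does not extend the deadline.
None of the other events listed affects the running of the period under the stated rules.

January 20, 2016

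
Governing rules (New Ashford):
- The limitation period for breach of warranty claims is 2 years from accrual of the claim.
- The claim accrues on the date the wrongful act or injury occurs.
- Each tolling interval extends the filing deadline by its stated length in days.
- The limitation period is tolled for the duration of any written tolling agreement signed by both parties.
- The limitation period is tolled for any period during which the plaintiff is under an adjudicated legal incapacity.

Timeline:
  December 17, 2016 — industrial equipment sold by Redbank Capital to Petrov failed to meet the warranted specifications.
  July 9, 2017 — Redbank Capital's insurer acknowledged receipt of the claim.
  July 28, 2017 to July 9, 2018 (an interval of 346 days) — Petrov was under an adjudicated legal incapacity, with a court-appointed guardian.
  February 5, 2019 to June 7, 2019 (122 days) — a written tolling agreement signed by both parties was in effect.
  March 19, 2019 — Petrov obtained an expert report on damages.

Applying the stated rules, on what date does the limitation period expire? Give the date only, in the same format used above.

The claim accrued on December 17, 2016, the date of the act.
Adding the 2 years base period to December 17, 2016 gives a deadline of December 17, 2018, before any tolling.
Because the plaintiff's legal incapacity ran from July 28, 2017 to July 9, 2018, the deadline is extended by 346 days to November 28, 2019.
The written tolling agreement from February 5, 2019 to June 7, 2019 tolled the period for 122 days, extending the deadline to March 29, 2020.
Nothing else in the chronology tolls or restarts the period.

March 29, 2020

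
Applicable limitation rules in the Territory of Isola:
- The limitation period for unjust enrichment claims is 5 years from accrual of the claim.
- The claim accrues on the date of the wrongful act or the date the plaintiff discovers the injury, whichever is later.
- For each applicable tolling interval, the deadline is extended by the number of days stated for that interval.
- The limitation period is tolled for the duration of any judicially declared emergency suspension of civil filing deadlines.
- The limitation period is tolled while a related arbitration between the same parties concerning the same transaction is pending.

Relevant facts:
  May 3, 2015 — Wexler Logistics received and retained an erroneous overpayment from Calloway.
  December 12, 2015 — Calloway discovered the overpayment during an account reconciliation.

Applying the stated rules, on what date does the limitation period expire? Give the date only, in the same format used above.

December 12, 2020

The claim accrued on December 12, 2015 — the later of the May 3, 2015 act and the December 12, 2015 discovery.
Adding the 5 years base period to December 12, 2015 gives a deadline of December 12, 2020, before any tolling.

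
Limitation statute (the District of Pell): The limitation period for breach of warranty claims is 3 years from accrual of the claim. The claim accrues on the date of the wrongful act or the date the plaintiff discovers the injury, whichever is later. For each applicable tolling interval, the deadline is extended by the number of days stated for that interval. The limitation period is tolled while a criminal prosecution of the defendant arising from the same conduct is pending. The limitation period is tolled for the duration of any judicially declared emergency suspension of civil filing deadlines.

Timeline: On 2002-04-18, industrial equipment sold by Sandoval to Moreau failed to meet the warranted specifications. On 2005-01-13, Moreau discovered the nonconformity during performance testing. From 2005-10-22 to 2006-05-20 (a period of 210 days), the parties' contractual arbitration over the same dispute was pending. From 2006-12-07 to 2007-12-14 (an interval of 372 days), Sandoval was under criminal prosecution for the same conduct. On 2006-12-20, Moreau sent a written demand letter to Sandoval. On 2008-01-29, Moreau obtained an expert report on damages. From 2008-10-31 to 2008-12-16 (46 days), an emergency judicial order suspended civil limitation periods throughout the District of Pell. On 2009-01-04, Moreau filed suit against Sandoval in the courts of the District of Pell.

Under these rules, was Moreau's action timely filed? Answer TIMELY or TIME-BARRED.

TIMELY

The claim accrued on 2005-01-13 — the later of the 2002-04-18 act and the 2005-01-13 discovery.
Adding the 3 years base period to 2005-01-13 gives a deadline of 2008-01-13, before any tolling.
The pending criminal prosecution from 2006-12-07 to 2007-12-14 tolled the period for 372 days, extending the deadline to 2009-01-19.
The period was tolled for 46 days by the emergency suspension of filing deadlines (2008-10-31 to 2008-12-16), pushing the deadline to 2009-03-06.
No stated provision tolls the period for a pending arbitration, so the interval from 2005-10-22 to 2006-05-20 has no effect on the deadline.
The other events in the timeline have no effect on the limitation period under the stated rules.
The 2009-01-04 filing precedes the 2009-03-06 deadline; the claim is timely.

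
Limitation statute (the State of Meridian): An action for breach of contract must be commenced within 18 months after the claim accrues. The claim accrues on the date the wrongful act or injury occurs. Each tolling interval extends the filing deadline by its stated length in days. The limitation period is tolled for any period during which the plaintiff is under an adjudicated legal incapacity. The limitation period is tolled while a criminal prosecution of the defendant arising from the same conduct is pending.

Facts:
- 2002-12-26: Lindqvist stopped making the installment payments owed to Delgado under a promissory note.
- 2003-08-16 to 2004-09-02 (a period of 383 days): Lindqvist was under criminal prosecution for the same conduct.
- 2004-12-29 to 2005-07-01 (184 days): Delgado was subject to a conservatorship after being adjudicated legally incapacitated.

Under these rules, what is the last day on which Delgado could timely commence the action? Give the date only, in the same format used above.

The claim accrued on 2002-12-26, the date of the act.
The untolled deadline — 18 months after 2002-12-26 — is 2004-06-26.
The period was tolled for 383 days by the pending criminal prosecution (2003-08-16 to 2004-09-02), pushing the deadline to 2005-07-14.
Because the plaintiff's legal incapacity ran from 2004-12-29 to 2005-07-01, the deadline is extended by 184 days to 2006-01-14.

2006-01-14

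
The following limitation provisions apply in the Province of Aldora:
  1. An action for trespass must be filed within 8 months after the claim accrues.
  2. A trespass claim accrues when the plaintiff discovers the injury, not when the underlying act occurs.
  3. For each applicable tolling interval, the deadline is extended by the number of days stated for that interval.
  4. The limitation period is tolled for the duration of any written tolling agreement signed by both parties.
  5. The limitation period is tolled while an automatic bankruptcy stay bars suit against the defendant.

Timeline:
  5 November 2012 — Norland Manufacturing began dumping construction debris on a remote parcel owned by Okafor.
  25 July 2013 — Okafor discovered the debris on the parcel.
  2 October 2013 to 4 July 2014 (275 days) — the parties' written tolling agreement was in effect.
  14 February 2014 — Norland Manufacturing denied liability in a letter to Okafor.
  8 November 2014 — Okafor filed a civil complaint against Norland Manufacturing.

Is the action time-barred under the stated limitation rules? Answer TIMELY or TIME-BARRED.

Under the discovery rule, the claim accrued on 25 July 2013, when Okafor discovered the injury — not on the 5 November 2012 date of the underlying act.
Adding the 8 months base period to 25 July 2013 gives a deadline of 25 March 2014, before any tolling.
The written tolling agreement from 2 October 2013 to 4 July 2014 tolled the period for 275 days, extending the deadline to 25 December 2014.
None of the other events listed affects the running of the period under the stated rules.
Okafor filed on 8 November 2014, before the 25 December 2014 deadline, so the action is timely.

TIMELY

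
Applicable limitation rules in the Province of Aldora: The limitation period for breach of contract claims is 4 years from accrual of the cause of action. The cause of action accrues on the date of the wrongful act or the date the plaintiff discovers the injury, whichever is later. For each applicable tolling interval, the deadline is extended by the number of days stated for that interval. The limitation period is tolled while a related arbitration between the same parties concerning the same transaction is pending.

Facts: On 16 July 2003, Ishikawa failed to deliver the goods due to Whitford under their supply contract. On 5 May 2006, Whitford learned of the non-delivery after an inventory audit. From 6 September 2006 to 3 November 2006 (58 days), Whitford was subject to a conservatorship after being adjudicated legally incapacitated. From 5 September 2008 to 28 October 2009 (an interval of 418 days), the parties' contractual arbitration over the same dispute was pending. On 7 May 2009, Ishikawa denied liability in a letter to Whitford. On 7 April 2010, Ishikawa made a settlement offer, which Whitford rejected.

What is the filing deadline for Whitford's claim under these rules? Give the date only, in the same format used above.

Taking the later of the act (16 July 2003) and discovery (5 May 2006), the claim accrued on 5 May 2006.
The untolled deadline — 4 years after 5 May 2006 — is 5 May 2010.
The pending related arbitration from 5 September 2008 to 28 October 2009 tolled the period for 418 days, extending the deadline to 27 June 2011.
Although the plaintiff's incapacity ran from 6 September 2006 to 3 November 2006, the stated rules do not make that a tolling event, so it is disregarded.
None of the other events listed affects the running of the period under the stated rules.

27 June 2011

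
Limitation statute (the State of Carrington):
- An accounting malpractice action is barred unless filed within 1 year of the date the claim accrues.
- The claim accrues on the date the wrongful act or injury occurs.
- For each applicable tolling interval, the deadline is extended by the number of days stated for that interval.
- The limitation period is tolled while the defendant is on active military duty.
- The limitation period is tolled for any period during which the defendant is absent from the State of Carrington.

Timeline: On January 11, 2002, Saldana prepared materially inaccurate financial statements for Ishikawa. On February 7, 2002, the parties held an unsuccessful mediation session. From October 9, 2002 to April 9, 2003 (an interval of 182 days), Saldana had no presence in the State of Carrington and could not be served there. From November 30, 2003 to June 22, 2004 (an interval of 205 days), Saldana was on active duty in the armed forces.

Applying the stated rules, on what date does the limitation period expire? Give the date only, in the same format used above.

The claim accrued on January 11, 2002, when the wrongful act occurred.
The untolled deadline — 1 year after January 11, 2002 — is January 11, 2003.
The defendant's absence from the jurisdiction from October 9, 2002 to April 9, 2003 tolled the period for 182 days, extending the deadline to July 12, 2003.
The defendant's active military service starting November 30, 2003 came too late — the period had run on July 12, 2003 — and so does not extend the deadline.
None of the other events listed affects the running of the period under the stated rules.

July 12, 2003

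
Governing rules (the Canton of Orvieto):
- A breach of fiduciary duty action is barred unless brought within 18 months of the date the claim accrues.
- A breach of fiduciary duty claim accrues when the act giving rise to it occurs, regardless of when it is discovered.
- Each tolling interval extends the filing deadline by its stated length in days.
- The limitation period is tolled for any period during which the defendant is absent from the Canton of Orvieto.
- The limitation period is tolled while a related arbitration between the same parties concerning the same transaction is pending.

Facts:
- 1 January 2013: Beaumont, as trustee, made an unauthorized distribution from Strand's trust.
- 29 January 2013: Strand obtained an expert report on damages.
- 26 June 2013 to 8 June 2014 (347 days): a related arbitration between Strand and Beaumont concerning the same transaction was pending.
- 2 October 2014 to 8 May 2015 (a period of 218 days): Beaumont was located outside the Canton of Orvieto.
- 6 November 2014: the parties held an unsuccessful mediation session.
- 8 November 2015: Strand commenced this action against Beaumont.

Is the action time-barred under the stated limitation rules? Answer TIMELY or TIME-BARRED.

TIMELY

The claim accrued on 1 January 2013, when the wrongful act occurred.
The untolled deadline — 18 months after 1 January 2013 — is 1 July 2014.
The period was tolled for 347 days by the pending related arbitration (26 June 2013 to 8 June 2014), pushing the deadline to 13 June 2015.
Because the defendant's absence from the jurisdiction ran from 2 October 2014 to 8 May 2015, the deadline is extended by 218 days to 17 January 2016.
Nothing else in the chronology tolls or restarts the period.
The 8 November 2015 filing precedes the 17 January 2016 deadline; the claim is timely.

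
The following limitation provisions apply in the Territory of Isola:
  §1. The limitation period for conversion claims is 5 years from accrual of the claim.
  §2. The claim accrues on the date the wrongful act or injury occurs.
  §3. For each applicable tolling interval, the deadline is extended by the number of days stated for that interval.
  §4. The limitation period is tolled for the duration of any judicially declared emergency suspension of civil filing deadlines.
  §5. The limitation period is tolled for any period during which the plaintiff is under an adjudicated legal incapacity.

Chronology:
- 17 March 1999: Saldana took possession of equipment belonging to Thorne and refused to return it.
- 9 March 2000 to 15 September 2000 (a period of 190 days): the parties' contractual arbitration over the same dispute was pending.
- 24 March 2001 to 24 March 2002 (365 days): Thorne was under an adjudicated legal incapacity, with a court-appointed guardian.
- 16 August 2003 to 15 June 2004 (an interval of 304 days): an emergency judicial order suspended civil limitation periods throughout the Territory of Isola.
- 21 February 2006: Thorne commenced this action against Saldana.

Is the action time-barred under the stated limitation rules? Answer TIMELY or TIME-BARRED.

The claim accrued on 17 March 1999, the date of the act.
The untolled deadline — 5 years after 17 March 1999 — is 17 March 2004.
Because the plaintiff's legal incapacity ran from 24 March 2001 to 24 March 2002, the deadline is extended by 365 days to 17 March 2005.
The period was tolled for 304 days by the emergency suspension of filing deadlines (16 August 2003 to 15 June 2004), pushing the deadline to 15 January 2006.
The pending related arbitration from 9 March 2000 to 15 September 2000 does not toll the period, because no stated rule makes a pending arbitration a tolling event.
Thorne filed on 21 February 2006, after the 15 January 2006 deadline, so the action is time-barred.

TIME-BARRED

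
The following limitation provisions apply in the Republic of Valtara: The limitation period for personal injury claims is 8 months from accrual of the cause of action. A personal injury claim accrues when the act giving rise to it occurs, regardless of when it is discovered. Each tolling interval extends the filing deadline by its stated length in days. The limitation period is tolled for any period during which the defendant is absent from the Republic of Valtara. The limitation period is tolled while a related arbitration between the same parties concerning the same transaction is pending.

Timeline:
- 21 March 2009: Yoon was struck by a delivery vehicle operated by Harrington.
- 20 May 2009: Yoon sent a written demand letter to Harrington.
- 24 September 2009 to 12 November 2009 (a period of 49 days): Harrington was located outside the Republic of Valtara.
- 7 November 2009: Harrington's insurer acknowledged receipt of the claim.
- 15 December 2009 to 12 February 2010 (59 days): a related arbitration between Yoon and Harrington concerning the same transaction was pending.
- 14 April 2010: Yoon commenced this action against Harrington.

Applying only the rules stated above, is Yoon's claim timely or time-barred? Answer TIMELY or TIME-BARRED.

The cause of action accrued on 21 March 2009, the date of the act.
8 months from 21 March 2009 is 21 November 2009.
Because the defendant's absence from the jurisdiction ran from 24 September 2009 to 12 November 2009, the deadline is extended by 49 days to 9 January 2010.
Because the pending related arbitration ran from 15 December 2009 to 12 February 2010, the deadline is extended by 59 days to 9 March 2010.
The other events in the timeline have no effect on the limitation period under the stated rules.
Filing on 14 April 2010 missed the 9 March 2010 deadline — the action is time-barred.

TIME-BARRED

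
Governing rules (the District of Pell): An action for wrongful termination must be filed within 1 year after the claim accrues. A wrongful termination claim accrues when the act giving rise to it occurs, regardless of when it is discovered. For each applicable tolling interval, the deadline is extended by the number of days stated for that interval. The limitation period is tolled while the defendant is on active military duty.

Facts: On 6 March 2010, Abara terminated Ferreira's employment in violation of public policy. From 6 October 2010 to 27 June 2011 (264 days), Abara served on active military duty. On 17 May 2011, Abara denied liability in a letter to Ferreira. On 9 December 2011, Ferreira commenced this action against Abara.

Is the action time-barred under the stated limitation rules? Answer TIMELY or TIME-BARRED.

TIME-BARRED

The claim accrued on 6 March 2010, when the wrongful act occurred.
1 year from 6 March 2010 is 6 March 2011.
The defendant's active military service from 6 October 2010 to 27 June 2011 tolled the period for 264 days, extending the deadline to 25 November 2011.
None of the other events listed affects the running of the period under the stated rules.
Ferreira filed on 9 December 2011, after the 25 November 2011 deadline, so the action is time-barred.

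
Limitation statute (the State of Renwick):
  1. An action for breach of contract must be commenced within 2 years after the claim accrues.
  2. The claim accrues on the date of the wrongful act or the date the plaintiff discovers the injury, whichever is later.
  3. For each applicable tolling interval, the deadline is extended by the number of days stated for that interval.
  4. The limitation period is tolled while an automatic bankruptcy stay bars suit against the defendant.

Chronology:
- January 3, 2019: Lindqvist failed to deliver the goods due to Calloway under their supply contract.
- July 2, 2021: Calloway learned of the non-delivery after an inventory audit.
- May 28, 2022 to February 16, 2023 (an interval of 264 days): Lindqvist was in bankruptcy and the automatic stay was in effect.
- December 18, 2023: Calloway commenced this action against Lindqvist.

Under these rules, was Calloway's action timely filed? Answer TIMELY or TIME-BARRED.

TIMELY

Taking the later of the act (January 3, 2019) and discovery (July 2, 2021), the claim accrued on July 2, 2021.
Adding the 2 years base period to July 2, 2021 gives a deadline of July 2, 2023, before any tolling.
The period was tolled for 264 days by the automatic bankruptcy stay (May 28, 2022 to February 16, 2023), pushing the deadline to March 22, 2024.
Calloway filed on December 18, 2023, before the March 22, 2024 deadline, so the action is timely.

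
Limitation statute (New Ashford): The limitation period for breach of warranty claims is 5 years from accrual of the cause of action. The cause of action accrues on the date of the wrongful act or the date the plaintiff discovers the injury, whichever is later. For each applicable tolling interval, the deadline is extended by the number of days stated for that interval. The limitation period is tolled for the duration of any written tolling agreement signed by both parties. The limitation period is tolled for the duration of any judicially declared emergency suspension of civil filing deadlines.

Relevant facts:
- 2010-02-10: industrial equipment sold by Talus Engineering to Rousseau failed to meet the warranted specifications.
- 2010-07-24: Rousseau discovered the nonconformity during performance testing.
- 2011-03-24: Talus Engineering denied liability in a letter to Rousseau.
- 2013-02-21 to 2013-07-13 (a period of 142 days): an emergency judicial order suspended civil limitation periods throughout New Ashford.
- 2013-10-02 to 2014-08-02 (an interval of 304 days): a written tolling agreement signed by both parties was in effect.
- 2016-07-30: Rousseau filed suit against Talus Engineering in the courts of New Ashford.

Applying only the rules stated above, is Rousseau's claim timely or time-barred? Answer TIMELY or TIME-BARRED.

TIMELY

Taking the later of the act (2010-02-10) and discovery (2010-07-24), the claim accrued on 2010-07-24.
The untolled deadline — 5 years after 2010-07-24 — is 2015-07-24.
Because the emergency suspension of filing deadlines ran from 2013-02-21 to 2013-07-13, the deadline is extended by 142 days to 2015-12-13.
Because the written tolling agreement ran from 2013-10-02 to 2014-08-02, the deadline is extended by 304 days to 2016-10-12.
Nothing else in the chronology tolls or restarts the period.
Rousseau filed on 2016-07-30, before the 2016-10-12 deadline, so the action is timely.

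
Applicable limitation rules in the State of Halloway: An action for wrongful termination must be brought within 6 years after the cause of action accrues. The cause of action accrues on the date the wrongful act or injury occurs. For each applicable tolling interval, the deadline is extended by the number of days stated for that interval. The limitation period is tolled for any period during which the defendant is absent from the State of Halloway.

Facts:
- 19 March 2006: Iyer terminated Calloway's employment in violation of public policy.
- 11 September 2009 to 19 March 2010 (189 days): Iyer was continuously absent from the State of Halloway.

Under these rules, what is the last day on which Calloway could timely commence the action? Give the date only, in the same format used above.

The limitation period began to run on 19 March 2006.
6 years from 19 March 2006 is 19 March 2012.
Because the defendant's absence from the jurisdiction ran from 11 September 2009 to 19 March 2010, the deadline is extended by 189 days to 24 September 2012.

24 September 2012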